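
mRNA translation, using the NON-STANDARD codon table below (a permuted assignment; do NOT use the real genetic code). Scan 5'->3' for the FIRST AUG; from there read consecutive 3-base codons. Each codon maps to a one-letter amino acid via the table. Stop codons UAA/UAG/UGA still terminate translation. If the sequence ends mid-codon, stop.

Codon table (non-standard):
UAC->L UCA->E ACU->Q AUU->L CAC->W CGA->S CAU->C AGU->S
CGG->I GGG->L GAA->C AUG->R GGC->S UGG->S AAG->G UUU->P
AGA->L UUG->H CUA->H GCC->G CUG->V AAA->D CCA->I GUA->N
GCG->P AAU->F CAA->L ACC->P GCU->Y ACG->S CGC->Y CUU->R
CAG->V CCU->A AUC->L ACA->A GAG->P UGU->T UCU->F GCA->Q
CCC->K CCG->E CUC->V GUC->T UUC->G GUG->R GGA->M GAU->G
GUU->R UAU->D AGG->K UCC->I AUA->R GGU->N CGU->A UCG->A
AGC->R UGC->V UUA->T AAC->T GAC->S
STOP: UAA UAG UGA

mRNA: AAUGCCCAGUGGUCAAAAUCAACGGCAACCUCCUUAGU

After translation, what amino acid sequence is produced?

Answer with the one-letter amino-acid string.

Answer: RKSNLFLILAA

Derivation:
start AUG at pos 1
pos 1: AUG -> R; peptide=R
pos 4: CCC -> K; peptide=RK
pos 7: AGU -> S; peptide=RKS
pos 10: GGU -> N; peptide=RKSN
pos 13: CAA -> L; peptide=RKSNL
pos 16: AAU -> F; peptide=RKSNLF
pos 19: CAA -> L; peptide=RKSNLFL
pos 22: CGG -> I; peptide=RKSNLFLI
pos 25: CAA -> L; peptide=RKSNLFLIL
pos 28: CCU -> A; peptide=RKSNLFLILA
pos 31: CCU -> A; peptide=RKSNLFLILAA
pos 34: UAG -> STOP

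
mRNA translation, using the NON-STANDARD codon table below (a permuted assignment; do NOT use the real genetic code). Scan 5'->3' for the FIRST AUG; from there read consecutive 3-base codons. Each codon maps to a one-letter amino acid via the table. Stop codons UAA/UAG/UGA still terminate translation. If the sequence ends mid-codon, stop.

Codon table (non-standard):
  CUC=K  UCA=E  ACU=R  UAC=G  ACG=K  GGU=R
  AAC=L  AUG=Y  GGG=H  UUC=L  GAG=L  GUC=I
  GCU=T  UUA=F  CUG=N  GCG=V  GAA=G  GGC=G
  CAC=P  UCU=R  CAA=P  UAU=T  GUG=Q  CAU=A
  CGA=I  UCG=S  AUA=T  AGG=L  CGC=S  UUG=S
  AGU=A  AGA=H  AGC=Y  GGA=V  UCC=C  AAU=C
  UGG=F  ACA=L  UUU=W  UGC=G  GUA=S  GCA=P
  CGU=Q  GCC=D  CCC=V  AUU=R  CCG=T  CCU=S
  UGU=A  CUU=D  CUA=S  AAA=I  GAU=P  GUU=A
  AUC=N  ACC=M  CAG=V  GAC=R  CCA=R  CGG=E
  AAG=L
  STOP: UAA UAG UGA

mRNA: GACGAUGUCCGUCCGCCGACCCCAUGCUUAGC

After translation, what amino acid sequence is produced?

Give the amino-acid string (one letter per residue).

Answer: YCISIVAT

Derivation:
start AUG at pos 4
pos 4: AUG -> Y; peptide=Y
pos 7: UCC -> C; peptide=YC
pos 10: GUC -> I; peptide=YCI
pos 13: CGC -> S; peptide=YCIS
pos 16: CGA -> I; peptide=YCISI
pos 19: CCC -> V; peptide=YCISIV
pos 22: CAU -> A; peptide=YCISIVA
pos 25: GCU -> T; peptide=YCISIVAT
pos 28: UAG -> STOP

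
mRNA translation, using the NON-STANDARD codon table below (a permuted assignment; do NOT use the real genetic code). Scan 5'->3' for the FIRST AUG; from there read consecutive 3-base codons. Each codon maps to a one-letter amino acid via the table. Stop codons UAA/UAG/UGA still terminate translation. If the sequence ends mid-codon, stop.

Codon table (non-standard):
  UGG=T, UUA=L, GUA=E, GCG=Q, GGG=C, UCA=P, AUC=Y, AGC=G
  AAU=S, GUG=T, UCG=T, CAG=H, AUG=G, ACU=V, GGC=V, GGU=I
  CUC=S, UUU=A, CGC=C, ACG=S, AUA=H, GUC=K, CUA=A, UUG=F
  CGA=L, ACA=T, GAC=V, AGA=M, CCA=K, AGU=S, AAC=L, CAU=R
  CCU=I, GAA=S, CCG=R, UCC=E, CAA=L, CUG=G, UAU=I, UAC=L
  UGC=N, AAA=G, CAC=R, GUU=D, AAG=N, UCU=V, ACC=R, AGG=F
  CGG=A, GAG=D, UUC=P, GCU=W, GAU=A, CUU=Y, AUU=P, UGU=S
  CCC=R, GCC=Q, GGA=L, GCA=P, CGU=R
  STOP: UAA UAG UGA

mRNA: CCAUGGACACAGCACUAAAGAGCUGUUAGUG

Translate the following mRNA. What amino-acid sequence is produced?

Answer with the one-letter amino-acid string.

start AUG at pos 2
pos 2: AUG -> G; peptide=G
pos 5: GAC -> V; peptide=GV
pos 8: ACA -> T; peptide=GVT
pos 11: GCA -> P; peptide=GVTP
pos 14: CUA -> A; peptide=GVTPA
pos 17: AAG -> N; peptide=GVTPAN
pos 20: AGC -> G; peptide=GVTPANG
pos 23: UGU -> S; peptide=GVTPANGS
pos 26: UAG -> STOP

Answer: GVTPANGS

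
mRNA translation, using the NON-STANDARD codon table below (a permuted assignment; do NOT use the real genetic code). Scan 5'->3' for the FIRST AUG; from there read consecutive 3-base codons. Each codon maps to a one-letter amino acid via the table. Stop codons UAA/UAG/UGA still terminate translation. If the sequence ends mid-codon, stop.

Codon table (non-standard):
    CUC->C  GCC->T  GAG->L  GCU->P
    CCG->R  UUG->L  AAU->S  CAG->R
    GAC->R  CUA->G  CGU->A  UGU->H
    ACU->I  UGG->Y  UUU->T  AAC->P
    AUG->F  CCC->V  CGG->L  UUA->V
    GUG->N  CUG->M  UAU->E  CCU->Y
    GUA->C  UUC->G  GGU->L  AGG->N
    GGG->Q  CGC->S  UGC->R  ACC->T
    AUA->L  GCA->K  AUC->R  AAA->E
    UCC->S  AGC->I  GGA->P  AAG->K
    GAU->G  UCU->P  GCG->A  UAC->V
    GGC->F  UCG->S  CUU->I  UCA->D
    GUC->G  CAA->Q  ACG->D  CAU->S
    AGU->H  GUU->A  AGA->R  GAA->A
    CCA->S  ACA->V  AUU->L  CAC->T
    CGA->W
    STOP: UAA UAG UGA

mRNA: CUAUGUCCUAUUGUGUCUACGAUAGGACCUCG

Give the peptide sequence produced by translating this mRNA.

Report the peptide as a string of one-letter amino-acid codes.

Answer: FSEHGVGNTS

Derivation:
start AUG at pos 2
pos 2: AUG -> F; peptide=F
pos 5: UCC -> S; peptide=FS
pos 8: UAU -> E; peptide=FSE
pos 11: UGU -> H; peptide=FSEH
pos 14: GUC -> G; peptide=FSEHG
pos 17: UAC -> V; peptide=FSEHGV
pos 20: GAU -> G; peptide=FSEHGVG
pos 23: AGG -> N; peptide=FSEHGVGN
pos 26: ACC -> T; peptide=FSEHGVGNT
pos 29: UCG -> S; peptide=FSEHGVGNTS
pos 32: only 0 nt remain (<3), stop (end of mRNA)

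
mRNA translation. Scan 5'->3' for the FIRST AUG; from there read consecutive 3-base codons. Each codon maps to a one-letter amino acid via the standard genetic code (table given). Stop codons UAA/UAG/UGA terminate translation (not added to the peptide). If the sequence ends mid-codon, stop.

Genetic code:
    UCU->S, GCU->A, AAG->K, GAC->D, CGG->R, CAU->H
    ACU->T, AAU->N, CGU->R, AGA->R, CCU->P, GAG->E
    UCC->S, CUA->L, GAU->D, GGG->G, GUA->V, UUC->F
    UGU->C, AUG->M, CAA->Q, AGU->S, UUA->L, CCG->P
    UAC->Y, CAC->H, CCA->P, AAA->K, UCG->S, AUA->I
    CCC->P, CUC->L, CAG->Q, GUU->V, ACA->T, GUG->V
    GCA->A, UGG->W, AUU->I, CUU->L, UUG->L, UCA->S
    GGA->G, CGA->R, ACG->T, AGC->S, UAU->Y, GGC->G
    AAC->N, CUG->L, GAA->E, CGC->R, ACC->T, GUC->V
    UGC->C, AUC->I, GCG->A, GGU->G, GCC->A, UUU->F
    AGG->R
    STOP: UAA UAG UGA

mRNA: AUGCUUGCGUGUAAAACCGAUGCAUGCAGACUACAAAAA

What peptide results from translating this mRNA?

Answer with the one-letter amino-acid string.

Answer: MLACKTDACRLQK

Derivation:
start AUG at pos 0
pos 0: AUG -> M; peptide=M
pos 3: CUU -> L; peptide=ML
pos 6: GCG -> A; peptide=MLA
pos 9: UGU -> C; peptide=MLAC
pos 12: AAA -> K; peptide=MLACK
pos 15: ACC -> T; peptide=MLACKT
pos 18: GAU -> D; peptide=MLACKTD
pos 21: GCA -> A; peptide=MLACKTDA
pos 24: UGC -> C; peptide=MLACKTDAC
pos 27: AGA -> R; peptide=MLACKTDACR
pos 30: CUA -> L; peptide=MLACKTDACRL
pos 33: CAA -> Q; peptide=MLACKTDACRLQ
pos 36: AAA -> K; peptide=MLACKTDACRLQK
pos 39: only 0 nt remain (<3), stop (end of mRNA)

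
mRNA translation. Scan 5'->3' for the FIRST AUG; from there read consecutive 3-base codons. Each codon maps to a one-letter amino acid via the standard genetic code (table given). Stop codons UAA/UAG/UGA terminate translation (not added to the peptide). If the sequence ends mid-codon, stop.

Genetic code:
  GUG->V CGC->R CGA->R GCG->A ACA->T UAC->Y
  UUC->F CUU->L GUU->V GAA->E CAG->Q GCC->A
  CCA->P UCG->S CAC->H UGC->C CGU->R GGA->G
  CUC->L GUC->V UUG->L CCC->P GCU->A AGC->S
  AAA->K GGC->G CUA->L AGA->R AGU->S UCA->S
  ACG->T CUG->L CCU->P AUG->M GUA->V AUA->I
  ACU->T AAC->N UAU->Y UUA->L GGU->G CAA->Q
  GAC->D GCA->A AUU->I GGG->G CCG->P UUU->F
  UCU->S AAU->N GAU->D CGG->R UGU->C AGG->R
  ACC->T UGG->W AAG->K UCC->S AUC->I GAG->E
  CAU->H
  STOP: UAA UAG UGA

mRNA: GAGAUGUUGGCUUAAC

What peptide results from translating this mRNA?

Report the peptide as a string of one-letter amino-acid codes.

start AUG at pos 3
pos 3: AUG -> M; peptide=M
pos 6: UUG -> L; peptide=ML
pos 9: GCU -> A; peptide=MLA
pos 12: UAA -> STOP

Answer: MLA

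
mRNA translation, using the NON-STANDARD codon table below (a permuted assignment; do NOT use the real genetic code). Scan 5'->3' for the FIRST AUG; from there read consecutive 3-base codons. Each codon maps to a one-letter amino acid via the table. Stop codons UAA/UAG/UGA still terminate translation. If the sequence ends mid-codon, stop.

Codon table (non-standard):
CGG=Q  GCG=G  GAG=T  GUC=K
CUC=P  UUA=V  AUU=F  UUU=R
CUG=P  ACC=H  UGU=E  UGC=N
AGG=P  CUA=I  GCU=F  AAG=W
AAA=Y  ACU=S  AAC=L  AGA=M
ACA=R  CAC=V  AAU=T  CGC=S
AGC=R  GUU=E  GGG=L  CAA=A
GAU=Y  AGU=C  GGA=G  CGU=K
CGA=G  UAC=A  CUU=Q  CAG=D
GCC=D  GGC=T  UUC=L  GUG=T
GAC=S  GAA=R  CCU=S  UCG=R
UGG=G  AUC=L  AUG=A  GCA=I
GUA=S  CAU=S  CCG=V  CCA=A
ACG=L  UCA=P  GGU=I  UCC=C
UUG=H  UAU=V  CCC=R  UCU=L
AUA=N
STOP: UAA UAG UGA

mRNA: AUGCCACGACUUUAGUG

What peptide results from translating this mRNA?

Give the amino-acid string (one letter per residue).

start AUG at pos 0
pos 0: AUG -> A; peptide=A
pos 3: CCA -> A; peptide=AA
pos 6: CGA -> G; peptide=AAG
pos 9: CUU -> Q; peptide=AAGQ
pos 12: UAG -> STOP

Answer: AAGQ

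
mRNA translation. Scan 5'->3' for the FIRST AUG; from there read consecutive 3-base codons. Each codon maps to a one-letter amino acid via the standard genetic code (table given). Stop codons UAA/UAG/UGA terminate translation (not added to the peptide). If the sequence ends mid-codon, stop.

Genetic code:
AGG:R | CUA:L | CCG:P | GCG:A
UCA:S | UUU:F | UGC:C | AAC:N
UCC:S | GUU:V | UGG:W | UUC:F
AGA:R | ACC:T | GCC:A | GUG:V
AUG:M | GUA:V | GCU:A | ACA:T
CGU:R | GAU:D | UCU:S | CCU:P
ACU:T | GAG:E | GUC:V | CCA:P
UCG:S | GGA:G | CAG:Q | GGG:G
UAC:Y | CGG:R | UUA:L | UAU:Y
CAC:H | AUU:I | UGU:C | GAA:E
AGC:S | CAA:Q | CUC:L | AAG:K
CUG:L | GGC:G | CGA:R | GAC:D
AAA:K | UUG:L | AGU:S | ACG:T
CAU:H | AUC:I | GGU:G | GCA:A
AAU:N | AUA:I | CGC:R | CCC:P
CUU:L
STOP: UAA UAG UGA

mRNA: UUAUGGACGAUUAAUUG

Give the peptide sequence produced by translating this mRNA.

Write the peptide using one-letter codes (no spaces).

Answer: MDD

Derivation:
start AUG at pos 2
pos 2: AUG -> M; peptide=M
pos 5: GAC -> D; peptide=MD
pos 8: GAU -> D; peptide=MDD
pos 11: UAA -> STOP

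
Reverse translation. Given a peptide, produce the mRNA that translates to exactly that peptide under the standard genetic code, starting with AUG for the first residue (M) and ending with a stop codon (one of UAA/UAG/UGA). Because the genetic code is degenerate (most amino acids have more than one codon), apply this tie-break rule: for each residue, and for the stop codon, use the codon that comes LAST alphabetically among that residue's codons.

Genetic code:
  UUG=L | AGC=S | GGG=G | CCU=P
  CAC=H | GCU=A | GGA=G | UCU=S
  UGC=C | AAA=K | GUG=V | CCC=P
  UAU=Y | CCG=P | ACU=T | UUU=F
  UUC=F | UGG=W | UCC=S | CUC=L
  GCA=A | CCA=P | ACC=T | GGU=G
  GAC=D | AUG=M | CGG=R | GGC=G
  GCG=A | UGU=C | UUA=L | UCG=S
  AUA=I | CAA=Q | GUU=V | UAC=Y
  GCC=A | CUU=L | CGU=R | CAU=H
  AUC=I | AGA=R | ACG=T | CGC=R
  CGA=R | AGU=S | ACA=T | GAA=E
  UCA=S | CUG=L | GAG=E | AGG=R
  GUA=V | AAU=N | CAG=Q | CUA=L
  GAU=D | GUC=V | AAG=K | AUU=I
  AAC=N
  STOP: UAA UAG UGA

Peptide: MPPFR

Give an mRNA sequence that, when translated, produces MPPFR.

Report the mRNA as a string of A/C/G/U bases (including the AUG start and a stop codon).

residue 1: M -> AUG (start codon)
residue 2: P codons sorted = CCA,CCC,CCG,CCU -> pick last = CCU
residue 3: P codons sorted = CCA,CCC,CCG,CCU -> pick last = CCU
residue 4: F codons sorted = UUC,UUU -> pick last = UUU
residue 5: R codons sorted = AGA,AGG,CGA,CGC,CGG,CGU -> pick last = CGU
terminator: stop codons sorted = UAA,UAG,UGA -> pick last = UGA

Answer: mRNA: AUGCCUCCUUUUCGUUGA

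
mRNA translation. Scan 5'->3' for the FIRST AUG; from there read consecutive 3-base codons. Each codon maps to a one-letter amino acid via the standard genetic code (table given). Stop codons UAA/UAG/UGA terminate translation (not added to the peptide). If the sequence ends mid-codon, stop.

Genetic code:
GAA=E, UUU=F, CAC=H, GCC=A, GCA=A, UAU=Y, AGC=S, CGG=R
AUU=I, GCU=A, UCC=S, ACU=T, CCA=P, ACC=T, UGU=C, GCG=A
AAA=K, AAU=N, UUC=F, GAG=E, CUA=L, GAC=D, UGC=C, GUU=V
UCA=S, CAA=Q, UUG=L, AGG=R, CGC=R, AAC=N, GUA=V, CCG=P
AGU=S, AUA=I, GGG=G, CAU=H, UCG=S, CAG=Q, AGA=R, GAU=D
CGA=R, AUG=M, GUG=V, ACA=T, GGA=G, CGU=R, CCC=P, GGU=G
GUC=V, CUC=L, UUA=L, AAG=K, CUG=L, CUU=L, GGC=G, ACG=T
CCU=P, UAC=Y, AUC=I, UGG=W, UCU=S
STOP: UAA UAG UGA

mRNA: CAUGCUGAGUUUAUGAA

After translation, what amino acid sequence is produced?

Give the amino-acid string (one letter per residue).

start AUG at pos 1
pos 1: AUG -> M; peptide=M
pos 4: CUG -> L; peptide=ML
pos 7: AGU -> S; peptide=MLS
pos 10: UUA -> L; peptide=MLSL
pos 13: UGA -> STOP

Answer: MLSL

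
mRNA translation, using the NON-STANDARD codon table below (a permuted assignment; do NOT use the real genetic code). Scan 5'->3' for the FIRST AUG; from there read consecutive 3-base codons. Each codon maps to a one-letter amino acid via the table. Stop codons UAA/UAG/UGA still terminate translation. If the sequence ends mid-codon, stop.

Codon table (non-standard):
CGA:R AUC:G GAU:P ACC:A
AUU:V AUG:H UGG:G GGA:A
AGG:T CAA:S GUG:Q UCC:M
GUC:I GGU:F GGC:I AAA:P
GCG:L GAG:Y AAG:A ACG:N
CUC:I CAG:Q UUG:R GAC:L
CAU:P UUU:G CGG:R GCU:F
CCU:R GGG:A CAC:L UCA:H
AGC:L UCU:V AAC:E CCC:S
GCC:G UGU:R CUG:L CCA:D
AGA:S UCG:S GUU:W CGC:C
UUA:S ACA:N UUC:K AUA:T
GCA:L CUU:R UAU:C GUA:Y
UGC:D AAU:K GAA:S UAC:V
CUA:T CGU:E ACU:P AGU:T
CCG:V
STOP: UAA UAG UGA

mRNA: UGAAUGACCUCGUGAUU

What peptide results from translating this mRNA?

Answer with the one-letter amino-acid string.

start AUG at pos 3
pos 3: AUG -> H; peptide=H
pos 6: ACC -> A; peptide=HA
pos 9: UCG -> S; peptide=HAS
pos 12: UGA -> STOP

Answer: HAS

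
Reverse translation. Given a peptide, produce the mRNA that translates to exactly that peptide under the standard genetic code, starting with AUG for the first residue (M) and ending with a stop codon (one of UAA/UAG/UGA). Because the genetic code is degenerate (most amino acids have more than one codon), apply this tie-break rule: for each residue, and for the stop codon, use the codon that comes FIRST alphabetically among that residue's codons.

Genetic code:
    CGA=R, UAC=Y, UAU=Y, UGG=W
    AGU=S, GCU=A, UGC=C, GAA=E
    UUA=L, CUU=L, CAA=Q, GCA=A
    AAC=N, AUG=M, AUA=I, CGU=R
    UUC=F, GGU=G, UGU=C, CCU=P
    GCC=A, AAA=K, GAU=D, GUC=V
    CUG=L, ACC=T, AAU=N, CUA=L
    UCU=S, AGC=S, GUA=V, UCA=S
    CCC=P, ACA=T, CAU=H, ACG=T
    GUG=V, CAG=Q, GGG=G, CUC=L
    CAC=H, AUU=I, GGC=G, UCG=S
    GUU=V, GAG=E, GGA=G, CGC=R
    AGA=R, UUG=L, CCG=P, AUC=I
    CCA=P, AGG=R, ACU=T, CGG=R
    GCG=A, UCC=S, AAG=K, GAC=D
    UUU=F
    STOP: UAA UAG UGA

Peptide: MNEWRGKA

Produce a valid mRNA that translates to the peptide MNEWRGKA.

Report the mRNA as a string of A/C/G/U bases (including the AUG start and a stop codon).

Answer: mRNA: AUGAACGAAUGGAGAGGAAAAGCAUAA

Derivation:
residue 1: M -> AUG (start codon)
residue 2: N codons sorted = AAC,AAU -> pick first = AAC
residue 3: E codons sorted = GAA,GAG -> pick first = GAA
residue 4: W -> UGG (only codon)
residue 5: R codons sorted = AGA,AGG,CGA,CGC,CGG,CGU -> pick first = AGA
residue 6: G codons sorted = GGA,GGC,GGG,GGU -> pick first = GGA
residue 7: K codons sorted = AAA,AAG -> pick first = AAA
residue 8: A codons sorted = GCA,GCC,GCG,GCU -> pick first = GCA
terminator: stop codons sorted = UAA,UAG,UGA -> pick first = UAA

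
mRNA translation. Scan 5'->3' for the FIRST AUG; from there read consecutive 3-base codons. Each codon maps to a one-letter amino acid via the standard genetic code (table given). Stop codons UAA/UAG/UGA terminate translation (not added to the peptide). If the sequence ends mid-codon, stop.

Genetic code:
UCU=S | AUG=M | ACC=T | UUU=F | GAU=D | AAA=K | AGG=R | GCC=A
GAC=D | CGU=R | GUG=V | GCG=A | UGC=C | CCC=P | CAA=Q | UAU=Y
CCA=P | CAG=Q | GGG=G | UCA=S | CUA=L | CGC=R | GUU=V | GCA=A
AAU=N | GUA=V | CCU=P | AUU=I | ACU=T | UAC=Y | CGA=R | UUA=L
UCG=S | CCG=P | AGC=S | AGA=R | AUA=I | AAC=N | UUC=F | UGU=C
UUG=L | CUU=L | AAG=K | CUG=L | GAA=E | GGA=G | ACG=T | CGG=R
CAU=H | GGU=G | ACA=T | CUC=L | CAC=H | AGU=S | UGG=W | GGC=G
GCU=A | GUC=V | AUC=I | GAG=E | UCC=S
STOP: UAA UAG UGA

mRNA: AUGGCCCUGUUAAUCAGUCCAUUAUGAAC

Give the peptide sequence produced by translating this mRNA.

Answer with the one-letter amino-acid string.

Answer: MALLISPL

Derivation:
start AUG at pos 0
pos 0: AUG -> M; peptide=M
pos 3: GCC -> A; peptide=MA
pos 6: CUG -> L; peptide=MAL
pos 9: UUA -> L; peptide=MALL
pos 12: AUC -> I; peptide=MALLI
pos 15: AGU -> S; peptide=MALLIS
pos 18: CCA -> P; peptide=MALLISP
pos 21: UUA -> L; peptide=MALLISPL
pos 24: UGA -> STOP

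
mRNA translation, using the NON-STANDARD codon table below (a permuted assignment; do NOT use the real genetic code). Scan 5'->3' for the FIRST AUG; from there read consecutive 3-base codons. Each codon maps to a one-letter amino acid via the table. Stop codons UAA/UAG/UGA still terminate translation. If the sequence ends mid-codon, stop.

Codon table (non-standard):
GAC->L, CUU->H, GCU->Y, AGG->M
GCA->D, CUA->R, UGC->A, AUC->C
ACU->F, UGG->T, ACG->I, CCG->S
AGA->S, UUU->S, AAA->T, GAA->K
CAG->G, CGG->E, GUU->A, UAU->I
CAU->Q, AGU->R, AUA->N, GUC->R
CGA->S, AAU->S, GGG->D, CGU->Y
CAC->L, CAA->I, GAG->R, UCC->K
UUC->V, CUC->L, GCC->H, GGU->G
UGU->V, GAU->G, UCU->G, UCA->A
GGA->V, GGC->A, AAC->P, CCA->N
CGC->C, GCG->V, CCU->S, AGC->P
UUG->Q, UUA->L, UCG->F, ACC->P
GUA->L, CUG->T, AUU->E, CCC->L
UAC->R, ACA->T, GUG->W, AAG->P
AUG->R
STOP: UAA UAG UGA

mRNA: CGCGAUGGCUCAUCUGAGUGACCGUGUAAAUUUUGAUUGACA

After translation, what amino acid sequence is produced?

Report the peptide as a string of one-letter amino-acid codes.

Answer: RYQTRLYLSSG

Derivation:
start AUG at pos 4
pos 4: AUG -> R; peptide=R
pos 7: GCU -> Y; peptide=RY
pos 10: CAU -> Q; peptide=RYQ
pos 13: CUG -> T; peptide=RYQT
pos 16: AGU -> R; peptide=RYQTR
pos 19: GAC -> L; peptide=RYQTRL
pos 22: CGU -> Y; peptide=RYQTRLY
pos 25: GUA -> L; peptide=RYQTRLYL
pos 28: AAU -> S; peptide=RYQTRLYLS
pos 31: UUU -> S; peptide=RYQTRLYLSS
pos 34: GAU -> G; peptide=RYQTRLYLSSG
pos 37: UGA -> STOP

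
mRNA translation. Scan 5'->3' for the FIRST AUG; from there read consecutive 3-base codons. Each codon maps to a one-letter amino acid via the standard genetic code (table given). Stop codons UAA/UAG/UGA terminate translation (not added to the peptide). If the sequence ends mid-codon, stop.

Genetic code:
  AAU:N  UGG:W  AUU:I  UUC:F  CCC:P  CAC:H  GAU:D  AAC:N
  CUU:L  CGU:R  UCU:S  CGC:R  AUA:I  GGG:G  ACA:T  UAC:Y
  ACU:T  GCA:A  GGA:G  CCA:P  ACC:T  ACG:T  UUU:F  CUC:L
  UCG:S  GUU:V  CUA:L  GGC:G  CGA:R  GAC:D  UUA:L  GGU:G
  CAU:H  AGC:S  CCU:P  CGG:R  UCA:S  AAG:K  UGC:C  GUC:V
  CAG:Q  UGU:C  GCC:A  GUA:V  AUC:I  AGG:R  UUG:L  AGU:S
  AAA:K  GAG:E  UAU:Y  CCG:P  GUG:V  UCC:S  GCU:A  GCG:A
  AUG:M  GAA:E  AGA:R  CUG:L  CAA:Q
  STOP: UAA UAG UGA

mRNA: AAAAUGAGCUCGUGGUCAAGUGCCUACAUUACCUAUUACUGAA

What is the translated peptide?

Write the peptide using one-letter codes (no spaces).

Answer: MSSWSSAYITYY

Derivation:
start AUG at pos 3
pos 3: AUG -> M; peptide=M
pos 6: AGC -> S; peptide=MS
pos 9: UCG -> S; peptide=MSS
pos 12: UGG -> W; peptide=MSSW
pos 15: UCA -> S; peptide=MSSWS
pos 18: AGU -> S; peptide=MSSWSS
pos 21: GCC -> A; peptide=MSSWSSA
pos 24: UAC -> Y; peptide=MSSWSSAY
pos 27: AUU -> I; peptide=MSSWSSAYI
pos 30: ACC -> T; peptide=MSSWSSAYIT
pos 33: UAU -> Y; peptide=MSSWSSAYITY
pos 36: UAC -> Y; peptide=MSSWSSAYITYY
pos 39: UGA -> STOP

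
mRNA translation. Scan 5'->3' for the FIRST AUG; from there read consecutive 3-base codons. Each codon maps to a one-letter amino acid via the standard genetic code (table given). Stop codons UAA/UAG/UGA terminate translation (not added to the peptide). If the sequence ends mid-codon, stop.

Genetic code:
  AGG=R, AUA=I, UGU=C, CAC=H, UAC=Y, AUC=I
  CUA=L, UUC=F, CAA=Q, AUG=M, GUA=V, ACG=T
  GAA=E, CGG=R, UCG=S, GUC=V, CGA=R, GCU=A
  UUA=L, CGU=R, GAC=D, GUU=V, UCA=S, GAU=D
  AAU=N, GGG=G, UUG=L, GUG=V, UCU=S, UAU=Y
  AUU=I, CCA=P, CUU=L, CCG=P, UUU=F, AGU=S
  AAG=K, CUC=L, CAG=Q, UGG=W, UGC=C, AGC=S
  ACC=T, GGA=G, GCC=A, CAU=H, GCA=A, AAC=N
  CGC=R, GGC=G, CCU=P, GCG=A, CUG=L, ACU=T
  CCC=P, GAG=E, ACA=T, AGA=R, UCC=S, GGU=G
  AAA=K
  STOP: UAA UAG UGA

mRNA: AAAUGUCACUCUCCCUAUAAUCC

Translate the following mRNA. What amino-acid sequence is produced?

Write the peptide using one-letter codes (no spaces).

start AUG at pos 2
pos 2: AUG -> M; peptide=M
pos 5: UCA -> S; peptide=MS
pos 8: CUC -> L; peptide=MSL
pos 11: UCC -> S; peptide=MSLS
pos 14: CUA -> L; peptide=MSLSL
pos 17: UAA -> STOP

Answer: MSLSL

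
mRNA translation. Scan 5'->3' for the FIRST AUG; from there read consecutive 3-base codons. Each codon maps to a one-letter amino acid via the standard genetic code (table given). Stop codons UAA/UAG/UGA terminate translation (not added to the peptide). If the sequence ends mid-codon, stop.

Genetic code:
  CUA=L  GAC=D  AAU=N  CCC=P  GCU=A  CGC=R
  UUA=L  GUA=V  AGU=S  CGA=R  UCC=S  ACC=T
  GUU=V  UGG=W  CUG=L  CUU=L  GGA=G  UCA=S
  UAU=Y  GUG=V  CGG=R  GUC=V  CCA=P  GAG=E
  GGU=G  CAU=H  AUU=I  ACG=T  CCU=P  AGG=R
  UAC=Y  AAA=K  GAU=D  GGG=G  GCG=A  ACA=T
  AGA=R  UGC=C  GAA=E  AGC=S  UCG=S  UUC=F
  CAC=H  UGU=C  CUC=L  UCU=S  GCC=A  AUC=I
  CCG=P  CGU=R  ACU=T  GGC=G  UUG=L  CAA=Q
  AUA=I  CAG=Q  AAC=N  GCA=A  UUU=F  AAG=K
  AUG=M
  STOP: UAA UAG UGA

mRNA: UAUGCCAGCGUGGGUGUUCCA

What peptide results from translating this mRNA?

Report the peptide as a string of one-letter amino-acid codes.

start AUG at pos 1
pos 1: AUG -> M; peptide=M
pos 4: CCA -> P; peptide=MP
pos 7: GCG -> A; peptide=MPA
pos 10: UGG -> W; peptide=MPAW
pos 13: GUG -> V; peptide=MPAWV
pos 16: UUC -> F; peptide=MPAWVF
pos 19: only 2 nt remain (<3), stop (end of mRNA)

Answer: MPAWVF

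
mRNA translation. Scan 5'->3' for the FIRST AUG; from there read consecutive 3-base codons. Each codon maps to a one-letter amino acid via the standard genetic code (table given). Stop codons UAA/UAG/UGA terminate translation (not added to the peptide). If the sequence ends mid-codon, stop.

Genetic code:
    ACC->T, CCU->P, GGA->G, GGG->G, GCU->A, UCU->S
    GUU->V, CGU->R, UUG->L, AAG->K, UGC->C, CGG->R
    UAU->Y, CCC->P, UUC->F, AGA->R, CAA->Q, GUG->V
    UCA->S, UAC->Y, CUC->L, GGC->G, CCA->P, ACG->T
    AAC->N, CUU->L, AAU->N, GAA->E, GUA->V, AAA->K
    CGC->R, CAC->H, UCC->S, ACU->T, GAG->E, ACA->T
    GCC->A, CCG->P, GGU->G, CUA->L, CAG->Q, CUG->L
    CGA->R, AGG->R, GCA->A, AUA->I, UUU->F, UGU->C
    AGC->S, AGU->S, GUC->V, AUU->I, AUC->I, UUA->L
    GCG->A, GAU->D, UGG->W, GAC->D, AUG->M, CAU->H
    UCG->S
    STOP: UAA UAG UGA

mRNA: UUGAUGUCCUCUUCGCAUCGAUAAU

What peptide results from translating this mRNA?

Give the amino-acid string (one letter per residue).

start AUG at pos 3
pos 3: AUG -> M; peptide=M
pos 6: UCC -> S; peptide=MS
pos 9: UCU -> S; peptide=MSS
pos 12: UCG -> S; peptide=MSSS
pos 15: CAU -> H; peptide=MSSSH
pos 18: CGA -> R; peptide=MSSSHR
pos 21: UAA -> STOP

Answer: MSSSHR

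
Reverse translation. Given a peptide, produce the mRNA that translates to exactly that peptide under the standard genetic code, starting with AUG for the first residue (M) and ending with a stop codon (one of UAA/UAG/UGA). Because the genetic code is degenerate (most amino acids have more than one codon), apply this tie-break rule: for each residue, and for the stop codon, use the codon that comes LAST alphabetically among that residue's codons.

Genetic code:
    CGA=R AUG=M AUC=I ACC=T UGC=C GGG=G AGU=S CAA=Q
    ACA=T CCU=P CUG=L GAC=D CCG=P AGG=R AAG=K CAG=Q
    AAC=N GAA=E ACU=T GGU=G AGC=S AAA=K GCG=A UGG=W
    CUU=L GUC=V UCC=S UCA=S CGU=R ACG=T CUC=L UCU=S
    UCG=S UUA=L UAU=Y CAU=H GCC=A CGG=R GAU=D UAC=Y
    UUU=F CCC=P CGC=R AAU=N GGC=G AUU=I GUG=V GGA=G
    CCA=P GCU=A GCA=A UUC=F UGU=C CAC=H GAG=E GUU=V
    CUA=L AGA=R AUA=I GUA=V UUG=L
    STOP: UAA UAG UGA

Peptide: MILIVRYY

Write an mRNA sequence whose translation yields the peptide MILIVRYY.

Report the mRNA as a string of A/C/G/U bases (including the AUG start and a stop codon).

Answer: mRNA: AUGAUUUUGAUUGUUCGUUAUUAUUGA

Derivation:
residue 1: M -> AUG (start codon)
residue 2: I codons sorted = AUA,AUC,AUU -> pick last = AUU
residue 3: L codons sorted = CUA,CUC,CUG,CUU,UUA,UUG -> pick last = UUG
residue 4: I codons sorted = AUA,AUC,AUU -> pick last = AUU
residue 5: V codons sorted = GUA,GUC,GUG,GUU -> pick last = GUU
residue 6: R codons sorted = AGA,AGG,CGA,CGC,CGG,CGU -> pick last = CGU
residue 7: Y codons sorted = UAC,UAU -> pick last = UAU
residue 8: Y codons sorted = UAC,UAU -> pick last = UAU
terminator: stop codons sorted = UAA,UAG,UGA -> pick last = UGA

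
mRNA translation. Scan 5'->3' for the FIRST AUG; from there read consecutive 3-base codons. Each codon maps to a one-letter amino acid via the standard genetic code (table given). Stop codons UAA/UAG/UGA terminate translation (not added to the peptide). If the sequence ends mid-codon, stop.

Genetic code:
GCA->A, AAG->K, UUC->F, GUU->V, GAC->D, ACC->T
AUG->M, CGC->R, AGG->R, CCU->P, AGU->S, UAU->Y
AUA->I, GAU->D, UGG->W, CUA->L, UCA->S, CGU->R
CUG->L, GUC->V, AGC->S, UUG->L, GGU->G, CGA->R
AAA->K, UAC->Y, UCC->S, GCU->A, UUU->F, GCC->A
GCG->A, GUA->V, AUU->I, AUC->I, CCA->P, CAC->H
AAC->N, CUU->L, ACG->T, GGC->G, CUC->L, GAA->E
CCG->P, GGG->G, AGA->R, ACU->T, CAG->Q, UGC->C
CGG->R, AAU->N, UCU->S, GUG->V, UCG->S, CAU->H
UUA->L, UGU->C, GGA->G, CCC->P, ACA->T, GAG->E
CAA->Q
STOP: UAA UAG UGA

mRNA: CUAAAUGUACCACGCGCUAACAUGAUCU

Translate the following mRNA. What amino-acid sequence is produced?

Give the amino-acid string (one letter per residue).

Answer: MYHALT

Derivation:
start AUG at pos 4
pos 4: AUG -> M; peptide=M
pos 7: UAC -> Y; peptide=MY
pos 10: CAC -> H; peptide=MYH
pos 13: GCG -> A; peptide=MYHA
pos 16: CUA -> L; peptide=MYHAL
pos 19: ACA -> T; peptide=MYHALT
pos 22: UGA -> STOP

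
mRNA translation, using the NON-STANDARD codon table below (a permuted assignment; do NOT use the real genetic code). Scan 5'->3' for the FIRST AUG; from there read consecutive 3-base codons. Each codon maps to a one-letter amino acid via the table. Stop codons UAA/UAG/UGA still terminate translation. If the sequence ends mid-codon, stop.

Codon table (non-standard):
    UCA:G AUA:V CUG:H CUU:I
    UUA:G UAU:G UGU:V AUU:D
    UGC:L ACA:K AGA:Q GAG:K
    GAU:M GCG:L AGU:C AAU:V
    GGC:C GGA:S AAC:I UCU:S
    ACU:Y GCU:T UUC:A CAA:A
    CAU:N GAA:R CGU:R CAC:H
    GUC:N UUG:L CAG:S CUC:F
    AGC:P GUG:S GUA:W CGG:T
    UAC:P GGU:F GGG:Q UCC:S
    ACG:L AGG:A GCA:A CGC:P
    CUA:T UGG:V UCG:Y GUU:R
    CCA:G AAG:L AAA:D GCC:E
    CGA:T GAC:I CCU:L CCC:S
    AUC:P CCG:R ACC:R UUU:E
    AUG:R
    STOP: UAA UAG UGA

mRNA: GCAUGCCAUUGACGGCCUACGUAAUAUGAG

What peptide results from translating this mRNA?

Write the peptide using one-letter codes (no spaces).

Answer: RGLLEPWV

Derivation:
start AUG at pos 2
pos 2: AUG -> R; peptide=R
pos 5: CCA -> G; peptide=RG
pos 8: UUG -> L; peptide=RGL
pos 11: ACG -> L; peptide=RGLL
pos 14: GCC -> E; peptide=RGLLE
pos 17: UAC -> P; peptide=RGLLEP
pos 20: GUA -> W; peptide=RGLLEPW
pos 23: AUA -> V; peptide=RGLLEPWV
pos 26: UGA -> STOP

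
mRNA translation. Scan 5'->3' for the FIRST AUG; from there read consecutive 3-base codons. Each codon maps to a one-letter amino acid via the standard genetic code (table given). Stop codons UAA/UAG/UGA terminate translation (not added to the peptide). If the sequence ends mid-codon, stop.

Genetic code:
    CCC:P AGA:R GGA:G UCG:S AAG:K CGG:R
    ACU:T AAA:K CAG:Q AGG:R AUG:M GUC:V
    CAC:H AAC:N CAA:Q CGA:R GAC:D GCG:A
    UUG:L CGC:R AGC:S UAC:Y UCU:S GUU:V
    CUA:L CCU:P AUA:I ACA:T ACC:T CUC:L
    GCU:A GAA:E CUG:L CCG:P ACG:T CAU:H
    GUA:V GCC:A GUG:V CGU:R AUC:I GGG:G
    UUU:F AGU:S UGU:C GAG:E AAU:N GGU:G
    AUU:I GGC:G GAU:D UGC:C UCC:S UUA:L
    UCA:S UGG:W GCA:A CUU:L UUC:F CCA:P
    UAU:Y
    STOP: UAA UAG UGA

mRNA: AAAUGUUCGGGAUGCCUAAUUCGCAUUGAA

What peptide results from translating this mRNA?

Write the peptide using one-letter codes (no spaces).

start AUG at pos 2
pos 2: AUG -> M; peptide=M
pos 5: UUC -> F; peptide=MF
pos 8: GGG -> G; peptide=MFG
pos 11: AUG -> M; peptide=MFGM
pos 14: CCU -> P; peptide=MFGMP
pos 17: AAU -> N; peptide=MFGMPN
pos 20: UCG -> S; peptide=MFGMPNS
pos 23: CAU -> H; peptide=MFGMPNSH
pos 26: UGA -> STOP

Answer: MFGMPNSH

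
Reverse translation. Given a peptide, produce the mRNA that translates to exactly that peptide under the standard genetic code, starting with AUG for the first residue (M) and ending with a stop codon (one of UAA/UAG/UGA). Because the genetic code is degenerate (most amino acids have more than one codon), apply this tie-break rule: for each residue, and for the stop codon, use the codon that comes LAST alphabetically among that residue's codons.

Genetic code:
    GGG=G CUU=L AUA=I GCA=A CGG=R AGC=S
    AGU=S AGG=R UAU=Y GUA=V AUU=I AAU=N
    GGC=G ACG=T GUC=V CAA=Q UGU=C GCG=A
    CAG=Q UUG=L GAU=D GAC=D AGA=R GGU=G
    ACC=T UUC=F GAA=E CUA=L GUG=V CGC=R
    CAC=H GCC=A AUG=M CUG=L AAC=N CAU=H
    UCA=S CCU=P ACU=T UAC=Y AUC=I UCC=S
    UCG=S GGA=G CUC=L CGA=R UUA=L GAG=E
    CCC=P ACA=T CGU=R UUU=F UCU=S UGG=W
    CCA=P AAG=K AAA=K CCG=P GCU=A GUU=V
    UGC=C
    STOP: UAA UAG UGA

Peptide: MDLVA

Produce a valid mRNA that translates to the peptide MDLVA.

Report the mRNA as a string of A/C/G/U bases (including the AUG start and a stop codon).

Answer: mRNA: AUGGAUUUGGUUGCUUGA

Derivation:
residue 1: M -> AUG (start codon)
residue 2: D codons sorted = GAC,GAU -> pick last = GAU
residue 3: L codons sorted = CUA,CUC,CUG,CUU,UUA,UUG -> pick last = UUG
residue 4: V codons sorted = GUA,GUC,GUG,GUU -> pick last = GUU
residue 5: A codons sorted = GCA,GCC,GCG,GCU -> pick last = GCU
terminator: stop codons sorted = UAA,UAG,UGA -> pick last = UGA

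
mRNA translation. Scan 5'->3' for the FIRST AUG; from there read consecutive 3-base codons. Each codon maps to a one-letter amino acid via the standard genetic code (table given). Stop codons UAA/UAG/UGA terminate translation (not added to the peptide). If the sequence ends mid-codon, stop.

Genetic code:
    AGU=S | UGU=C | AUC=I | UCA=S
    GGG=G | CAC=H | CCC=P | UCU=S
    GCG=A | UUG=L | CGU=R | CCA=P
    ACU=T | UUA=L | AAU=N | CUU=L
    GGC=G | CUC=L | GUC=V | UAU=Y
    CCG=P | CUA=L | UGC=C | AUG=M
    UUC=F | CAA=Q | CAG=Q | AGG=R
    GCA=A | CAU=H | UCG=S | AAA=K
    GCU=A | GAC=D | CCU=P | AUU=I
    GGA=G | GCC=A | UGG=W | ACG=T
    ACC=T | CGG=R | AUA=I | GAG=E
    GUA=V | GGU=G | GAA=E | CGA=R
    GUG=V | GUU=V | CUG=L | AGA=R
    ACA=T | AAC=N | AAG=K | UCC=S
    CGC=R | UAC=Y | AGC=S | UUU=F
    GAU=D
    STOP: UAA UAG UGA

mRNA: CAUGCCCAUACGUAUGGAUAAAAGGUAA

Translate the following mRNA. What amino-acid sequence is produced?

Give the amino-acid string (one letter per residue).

Answer: MPIRMDKR

Derivation:
start AUG at pos 1
pos 1: AUG -> M; peptide=M
pos 4: CCC -> P; peptide=MP
pos 7: AUA -> I; peptide=MPI
pos 10: CGU -> R; peptide=MPIR
pos 13: AUG -> M; peptide=MPIRM
pos 16: GAU -> D; peptide=MPIRMD
pos 19: AAA -> K; peptide=MPIRMDK
pos 22: AGG -> R; peptide=MPIRMDKR
pos 25: UAA -> STOP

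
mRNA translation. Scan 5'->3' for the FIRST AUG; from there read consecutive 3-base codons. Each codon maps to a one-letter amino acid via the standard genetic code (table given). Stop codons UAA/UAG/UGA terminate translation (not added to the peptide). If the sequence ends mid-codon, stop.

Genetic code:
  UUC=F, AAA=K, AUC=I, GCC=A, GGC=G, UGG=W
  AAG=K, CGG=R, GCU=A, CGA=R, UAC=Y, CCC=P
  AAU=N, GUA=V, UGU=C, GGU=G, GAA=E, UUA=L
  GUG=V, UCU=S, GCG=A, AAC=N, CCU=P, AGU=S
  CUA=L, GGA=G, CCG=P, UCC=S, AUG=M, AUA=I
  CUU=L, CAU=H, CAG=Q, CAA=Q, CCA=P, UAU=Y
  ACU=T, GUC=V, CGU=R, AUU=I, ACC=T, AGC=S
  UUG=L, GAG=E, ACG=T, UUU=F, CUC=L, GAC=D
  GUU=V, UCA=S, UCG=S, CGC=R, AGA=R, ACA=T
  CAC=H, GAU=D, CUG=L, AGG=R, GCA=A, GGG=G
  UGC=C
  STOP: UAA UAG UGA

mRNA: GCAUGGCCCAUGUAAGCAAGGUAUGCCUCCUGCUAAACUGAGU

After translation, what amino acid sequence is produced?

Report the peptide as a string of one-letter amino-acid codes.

start AUG at pos 2
pos 2: AUG -> M; peptide=M
pos 5: GCC -> A; peptide=MA
pos 8: CAU -> H; peptide=MAH
pos 11: GUA -> V; peptide=MAHV
pos 14: AGC -> S; peptide=MAHVS
pos 17: AAG -> K; peptide=MAHVSK
pos 20: GUA -> V; peptide=MAHVSKV
pos 23: UGC -> C; peptide=MAHVSKVC
pos 26: CUC -> L; peptide=MAHVSKVCL
pos 29: CUG -> L; peptide=MAHVSKVCLL
pos 32: CUA -> L; peptide=MAHVSKVCLLL
pos 35: AAC -> N; peptide=MAHVSKVCLLLN
pos 38: UGA -> STOP

Answer: MAHVSKVCLLLN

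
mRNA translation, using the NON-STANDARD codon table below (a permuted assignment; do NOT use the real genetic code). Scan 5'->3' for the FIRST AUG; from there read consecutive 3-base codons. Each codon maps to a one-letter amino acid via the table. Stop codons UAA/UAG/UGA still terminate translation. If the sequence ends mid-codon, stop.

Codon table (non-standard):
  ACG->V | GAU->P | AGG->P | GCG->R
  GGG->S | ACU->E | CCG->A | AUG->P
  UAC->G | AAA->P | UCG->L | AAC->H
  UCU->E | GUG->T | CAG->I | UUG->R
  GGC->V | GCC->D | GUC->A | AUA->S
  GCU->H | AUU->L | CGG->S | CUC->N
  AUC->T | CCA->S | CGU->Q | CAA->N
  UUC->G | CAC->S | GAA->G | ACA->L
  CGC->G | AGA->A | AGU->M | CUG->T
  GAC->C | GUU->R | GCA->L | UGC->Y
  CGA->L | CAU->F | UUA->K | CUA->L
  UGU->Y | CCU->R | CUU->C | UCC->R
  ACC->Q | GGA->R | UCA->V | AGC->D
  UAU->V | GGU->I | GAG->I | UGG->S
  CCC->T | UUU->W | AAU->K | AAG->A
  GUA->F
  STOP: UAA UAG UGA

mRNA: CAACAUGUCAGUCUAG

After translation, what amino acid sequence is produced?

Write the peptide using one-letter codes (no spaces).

Answer: PVA

Derivation:
start AUG at pos 4
pos 4: AUG -> P; peptide=P
pos 7: UCA -> V; peptide=PV
pos 10: GUC -> A; peptide=PVA
pos 13: UAG -> STOP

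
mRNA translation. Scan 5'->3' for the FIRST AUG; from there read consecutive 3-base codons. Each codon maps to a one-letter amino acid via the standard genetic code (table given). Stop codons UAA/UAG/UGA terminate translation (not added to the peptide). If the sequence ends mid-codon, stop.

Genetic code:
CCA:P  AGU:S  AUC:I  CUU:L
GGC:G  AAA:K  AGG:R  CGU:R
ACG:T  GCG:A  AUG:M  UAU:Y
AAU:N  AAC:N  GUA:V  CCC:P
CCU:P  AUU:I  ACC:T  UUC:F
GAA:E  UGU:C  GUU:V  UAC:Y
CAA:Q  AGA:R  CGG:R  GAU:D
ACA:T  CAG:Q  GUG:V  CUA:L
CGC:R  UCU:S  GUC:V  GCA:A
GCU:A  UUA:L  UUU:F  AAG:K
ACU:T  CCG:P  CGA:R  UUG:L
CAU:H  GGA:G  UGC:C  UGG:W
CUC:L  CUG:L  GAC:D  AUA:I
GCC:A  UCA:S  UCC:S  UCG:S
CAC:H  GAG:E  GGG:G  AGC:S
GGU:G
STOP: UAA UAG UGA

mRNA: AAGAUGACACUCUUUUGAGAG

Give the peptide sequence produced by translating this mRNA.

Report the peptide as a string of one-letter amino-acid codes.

Answer: MTLF

Derivation:
start AUG at pos 3
pos 3: AUG -> M; peptide=M
pos 6: ACA -> T; peptide=MT
pos 9: CUC -> L; peptide=MTL
pos 12: UUU -> F; peptide=MTLF
pos 15: UGA -> STOP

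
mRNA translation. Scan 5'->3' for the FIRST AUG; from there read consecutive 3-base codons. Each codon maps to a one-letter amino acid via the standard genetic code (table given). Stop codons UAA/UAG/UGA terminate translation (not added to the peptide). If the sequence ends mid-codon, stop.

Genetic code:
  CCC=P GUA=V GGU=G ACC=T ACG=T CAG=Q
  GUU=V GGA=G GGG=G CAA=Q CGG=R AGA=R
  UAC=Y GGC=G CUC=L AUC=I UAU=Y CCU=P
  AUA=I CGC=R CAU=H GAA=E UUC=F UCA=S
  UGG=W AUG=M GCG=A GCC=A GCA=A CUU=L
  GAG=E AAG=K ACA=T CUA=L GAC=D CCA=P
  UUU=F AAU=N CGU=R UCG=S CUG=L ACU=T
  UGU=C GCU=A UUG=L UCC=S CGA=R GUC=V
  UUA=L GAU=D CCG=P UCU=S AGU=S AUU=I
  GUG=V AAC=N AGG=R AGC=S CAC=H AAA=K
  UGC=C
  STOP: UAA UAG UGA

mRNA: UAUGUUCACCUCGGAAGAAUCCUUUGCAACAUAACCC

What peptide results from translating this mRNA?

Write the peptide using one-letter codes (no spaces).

start AUG at pos 1
pos 1: AUG -> M; peptide=M
pos 4: UUC -> F; peptide=MF
pos 7: ACC -> T; peptide=MFT
pos 10: UCG -> S; peptide=MFTS
pos 13: GAA -> E; peptide=MFTSE
pos 16: GAA -> E; peptide=MFTSEE
pos 19: UCC -> S; peptide=MFTSEES
pos 22: UUU -> F; peptide=MFTSEESF
pos 25: GCA -> A; peptide=MFTSEESFA
pos 28: ACA -> T; peptide=MFTSEESFAT
pos 31: UAA -> STOP

Answer: MFTSEESFAT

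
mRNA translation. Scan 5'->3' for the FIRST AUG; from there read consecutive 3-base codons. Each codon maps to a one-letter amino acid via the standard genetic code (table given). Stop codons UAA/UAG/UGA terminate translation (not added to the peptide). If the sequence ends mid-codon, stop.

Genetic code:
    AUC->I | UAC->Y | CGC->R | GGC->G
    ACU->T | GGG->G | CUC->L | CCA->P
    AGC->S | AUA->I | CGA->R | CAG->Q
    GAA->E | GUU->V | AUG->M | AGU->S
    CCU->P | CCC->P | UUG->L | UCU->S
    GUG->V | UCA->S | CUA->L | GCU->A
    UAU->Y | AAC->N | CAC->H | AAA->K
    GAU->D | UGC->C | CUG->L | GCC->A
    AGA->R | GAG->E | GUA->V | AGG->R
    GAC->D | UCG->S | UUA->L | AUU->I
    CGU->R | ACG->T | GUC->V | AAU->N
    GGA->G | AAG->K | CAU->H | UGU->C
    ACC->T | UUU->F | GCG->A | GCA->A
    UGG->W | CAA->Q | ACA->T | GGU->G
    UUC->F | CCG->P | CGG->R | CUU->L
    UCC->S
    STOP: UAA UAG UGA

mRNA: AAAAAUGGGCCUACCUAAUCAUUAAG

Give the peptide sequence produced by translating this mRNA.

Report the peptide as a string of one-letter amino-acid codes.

start AUG at pos 4
pos 4: AUG -> M; peptide=M
pos 7: GGC -> G; peptide=MG
pos 10: CUA -> L; peptide=MGL
pos 13: CCU -> P; peptide=MGLP
pos 16: AAU -> N; peptide=MGLPN
pos 19: CAU -> H; peptide=MGLPNH
pos 22: UAA -> STOP

Answer: MGLPNH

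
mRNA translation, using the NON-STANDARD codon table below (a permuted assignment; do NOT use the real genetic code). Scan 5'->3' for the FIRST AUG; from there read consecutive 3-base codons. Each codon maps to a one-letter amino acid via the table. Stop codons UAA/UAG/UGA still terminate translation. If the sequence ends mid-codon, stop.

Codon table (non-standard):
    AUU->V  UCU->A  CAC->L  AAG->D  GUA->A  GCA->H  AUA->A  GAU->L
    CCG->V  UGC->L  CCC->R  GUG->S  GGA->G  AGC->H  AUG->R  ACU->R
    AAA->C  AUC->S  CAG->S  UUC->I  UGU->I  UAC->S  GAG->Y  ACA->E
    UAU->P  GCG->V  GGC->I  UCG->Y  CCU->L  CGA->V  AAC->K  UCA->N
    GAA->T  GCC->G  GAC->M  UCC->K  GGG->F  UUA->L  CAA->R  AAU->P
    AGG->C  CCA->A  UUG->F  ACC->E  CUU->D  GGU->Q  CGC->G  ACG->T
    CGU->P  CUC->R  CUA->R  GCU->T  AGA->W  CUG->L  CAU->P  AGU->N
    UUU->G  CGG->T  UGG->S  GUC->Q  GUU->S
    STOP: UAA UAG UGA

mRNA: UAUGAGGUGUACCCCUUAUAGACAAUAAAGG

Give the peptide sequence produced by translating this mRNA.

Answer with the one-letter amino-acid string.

Answer: RCIELPWR

Derivation:
start AUG at pos 1
pos 1: AUG -> R; peptide=R
pos 4: AGG -> C; peptide=RC
pos 7: UGU -> I; peptide=RCI
pos 10: ACC -> E; peptide=RCIE
pos 13: CCU -> L; peptide=RCIEL
pos 16: UAU -> P; peptide=RCIELP
pos 19: AGA -> W; peptide=RCIELPW
pos 22: CAA -> R; peptide=RCIELPWR
pos 25: UAA -> STOP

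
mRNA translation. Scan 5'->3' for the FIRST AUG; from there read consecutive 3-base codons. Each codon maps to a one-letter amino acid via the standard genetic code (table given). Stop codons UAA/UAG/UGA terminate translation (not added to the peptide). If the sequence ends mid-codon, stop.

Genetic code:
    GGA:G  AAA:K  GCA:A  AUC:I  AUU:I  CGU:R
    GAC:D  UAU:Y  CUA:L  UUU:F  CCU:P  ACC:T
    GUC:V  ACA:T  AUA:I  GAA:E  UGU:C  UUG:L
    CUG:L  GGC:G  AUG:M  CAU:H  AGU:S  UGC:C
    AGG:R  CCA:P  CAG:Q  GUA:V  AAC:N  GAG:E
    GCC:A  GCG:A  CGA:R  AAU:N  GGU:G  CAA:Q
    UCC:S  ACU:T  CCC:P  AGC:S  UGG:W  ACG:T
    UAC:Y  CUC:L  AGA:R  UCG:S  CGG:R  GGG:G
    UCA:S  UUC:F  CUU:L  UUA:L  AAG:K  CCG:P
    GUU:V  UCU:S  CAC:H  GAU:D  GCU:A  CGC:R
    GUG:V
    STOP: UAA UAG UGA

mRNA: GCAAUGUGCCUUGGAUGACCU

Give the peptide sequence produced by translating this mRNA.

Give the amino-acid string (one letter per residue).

start AUG at pos 3
pos 3: AUG -> M; peptide=M
pos 6: UGC -> C; peptide=MC
pos 9: CUU -> L; peptide=MCL
pos 12: GGA -> G; peptide=MCLG
pos 15: UGA -> STOP

Answer: MCLG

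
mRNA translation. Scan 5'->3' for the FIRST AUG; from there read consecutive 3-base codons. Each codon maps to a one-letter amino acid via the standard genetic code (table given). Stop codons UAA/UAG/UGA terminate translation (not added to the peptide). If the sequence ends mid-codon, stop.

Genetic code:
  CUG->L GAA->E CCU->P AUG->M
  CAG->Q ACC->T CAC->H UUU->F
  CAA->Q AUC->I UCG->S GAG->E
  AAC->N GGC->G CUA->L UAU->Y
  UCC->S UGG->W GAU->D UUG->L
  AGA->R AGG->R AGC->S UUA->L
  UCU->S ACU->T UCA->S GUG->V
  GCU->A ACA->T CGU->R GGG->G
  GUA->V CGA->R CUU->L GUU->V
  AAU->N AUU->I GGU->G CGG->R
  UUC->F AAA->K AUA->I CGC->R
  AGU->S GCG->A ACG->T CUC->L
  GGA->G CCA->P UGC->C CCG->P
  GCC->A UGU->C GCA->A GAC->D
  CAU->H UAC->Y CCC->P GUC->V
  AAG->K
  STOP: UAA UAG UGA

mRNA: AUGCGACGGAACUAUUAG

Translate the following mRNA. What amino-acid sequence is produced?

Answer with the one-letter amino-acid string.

Answer: MRRNY

Derivation:
start AUG at pos 0
pos 0: AUG -> M; peptide=M
pos 3: CGA -> R; peptide=MR
pos 6: CGG -> R; peptide=MRR
pos 9: AAC -> N; peptide=MRRN
pos 12: UAU -> Y; peptide=MRRNY
pos 15: UAG -> STOP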